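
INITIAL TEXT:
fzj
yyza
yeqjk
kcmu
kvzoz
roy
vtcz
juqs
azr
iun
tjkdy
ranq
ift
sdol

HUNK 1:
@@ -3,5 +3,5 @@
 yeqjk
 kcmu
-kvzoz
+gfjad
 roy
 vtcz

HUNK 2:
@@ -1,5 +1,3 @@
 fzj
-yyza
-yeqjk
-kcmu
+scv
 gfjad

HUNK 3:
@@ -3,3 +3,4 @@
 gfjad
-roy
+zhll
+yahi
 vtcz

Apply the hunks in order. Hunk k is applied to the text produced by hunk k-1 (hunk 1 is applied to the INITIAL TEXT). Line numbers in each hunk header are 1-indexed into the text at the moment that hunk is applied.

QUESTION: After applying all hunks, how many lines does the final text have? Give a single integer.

Answer: 13

Derivation:
Hunk 1: at line 3 remove [kvzoz] add [gfjad] -> 14 lines: fzj yyza yeqjk kcmu gfjad roy vtcz juqs azr iun tjkdy ranq ift sdol
Hunk 2: at line 1 remove [yyza,yeqjk,kcmu] add [scv] -> 12 lines: fzj scv gfjad roy vtcz juqs azr iun tjkdy ranq ift sdol
Hunk 3: at line 3 remove [roy] add [zhll,yahi] -> 13 lines: fzj scv gfjad zhll yahi vtcz juqs azr iun tjkdy ranq ift sdol
Final line count: 13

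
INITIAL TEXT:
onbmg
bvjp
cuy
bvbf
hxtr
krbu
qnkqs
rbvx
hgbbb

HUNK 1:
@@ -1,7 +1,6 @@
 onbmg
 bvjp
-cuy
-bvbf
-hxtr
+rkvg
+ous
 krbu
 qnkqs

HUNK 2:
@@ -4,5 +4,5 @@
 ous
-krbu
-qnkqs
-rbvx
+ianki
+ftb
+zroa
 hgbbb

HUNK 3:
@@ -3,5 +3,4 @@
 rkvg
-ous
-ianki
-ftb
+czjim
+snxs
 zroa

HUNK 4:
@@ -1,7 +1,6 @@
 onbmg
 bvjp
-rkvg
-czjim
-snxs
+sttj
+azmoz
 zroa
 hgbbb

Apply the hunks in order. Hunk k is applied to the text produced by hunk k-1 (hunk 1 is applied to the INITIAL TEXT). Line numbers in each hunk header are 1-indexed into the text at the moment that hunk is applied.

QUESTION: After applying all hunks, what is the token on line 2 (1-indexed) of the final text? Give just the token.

Hunk 1: at line 1 remove [cuy,bvbf,hxtr] add [rkvg,ous] -> 8 lines: onbmg bvjp rkvg ous krbu qnkqs rbvx hgbbb
Hunk 2: at line 4 remove [krbu,qnkqs,rbvx] add [ianki,ftb,zroa] -> 8 lines: onbmg bvjp rkvg ous ianki ftb zroa hgbbb
Hunk 3: at line 3 remove [ous,ianki,ftb] add [czjim,snxs] -> 7 lines: onbmg bvjp rkvg czjim snxs zroa hgbbb
Hunk 4: at line 1 remove [rkvg,czjim,snxs] add [sttj,azmoz] -> 6 lines: onbmg bvjp sttj azmoz zroa hgbbb
Final line 2: bvjp

Answer: bvjp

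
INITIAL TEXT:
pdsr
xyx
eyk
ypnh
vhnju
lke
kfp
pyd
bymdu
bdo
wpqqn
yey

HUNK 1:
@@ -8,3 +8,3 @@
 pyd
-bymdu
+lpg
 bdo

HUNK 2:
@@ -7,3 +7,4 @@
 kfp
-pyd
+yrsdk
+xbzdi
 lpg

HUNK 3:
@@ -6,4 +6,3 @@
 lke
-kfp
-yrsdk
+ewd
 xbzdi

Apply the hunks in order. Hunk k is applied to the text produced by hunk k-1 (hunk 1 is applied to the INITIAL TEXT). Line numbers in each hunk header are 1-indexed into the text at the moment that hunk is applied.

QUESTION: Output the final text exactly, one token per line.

Answer: pdsr
xyx
eyk
ypnh
vhnju
lke
ewd
xbzdi
lpg
bdo
wpqqn
yey

Derivation:
Hunk 1: at line 8 remove [bymdu] add [lpg] -> 12 lines: pdsr xyx eyk ypnh vhnju lke kfp pyd lpg bdo wpqqn yey
Hunk 2: at line 7 remove [pyd] add [yrsdk,xbzdi] -> 13 lines: pdsr xyx eyk ypnh vhnju lke kfp yrsdk xbzdi lpg bdo wpqqn yey
Hunk 3: at line 6 remove [kfp,yrsdk] add [ewd] -> 12 lines: pdsr xyx eyk ypnh vhnju lke ewd xbzdi lpg bdo wpqqn yey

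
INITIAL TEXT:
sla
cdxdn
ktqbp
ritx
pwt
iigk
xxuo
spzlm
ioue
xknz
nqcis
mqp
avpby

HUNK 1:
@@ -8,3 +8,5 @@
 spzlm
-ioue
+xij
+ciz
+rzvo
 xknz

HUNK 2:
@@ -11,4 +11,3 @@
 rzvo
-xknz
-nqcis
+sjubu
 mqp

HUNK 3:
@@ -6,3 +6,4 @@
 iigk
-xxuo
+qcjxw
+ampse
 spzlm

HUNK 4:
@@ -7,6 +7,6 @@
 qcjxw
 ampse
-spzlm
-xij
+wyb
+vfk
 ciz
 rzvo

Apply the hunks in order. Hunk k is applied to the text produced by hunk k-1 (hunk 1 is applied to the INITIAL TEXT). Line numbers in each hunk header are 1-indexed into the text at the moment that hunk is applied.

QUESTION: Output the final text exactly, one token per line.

Hunk 1: at line 8 remove [ioue] add [xij,ciz,rzvo] -> 15 lines: sla cdxdn ktqbp ritx pwt iigk xxuo spzlm xij ciz rzvo xknz nqcis mqp avpby
Hunk 2: at line 11 remove [xknz,nqcis] add [sjubu] -> 14 lines: sla cdxdn ktqbp ritx pwt iigk xxuo spzlm xij ciz rzvo sjubu mqp avpby
Hunk 3: at line 6 remove [xxuo] add [qcjxw,ampse] -> 15 lines: sla cdxdn ktqbp ritx pwt iigk qcjxw ampse spzlm xij ciz rzvo sjubu mqp avpby
Hunk 4: at line 7 remove [spzlm,xij] add [wyb,vfk] -> 15 lines: sla cdxdn ktqbp ritx pwt iigk qcjxw ampse wyb vfk ciz rzvo sjubu mqp avpby

Answer: sla
cdxdn
ktqbp
ritx
pwt
iigk
qcjxw
ampse
wyb
vfk
ciz
rzvo
sjubu
mqp
avpby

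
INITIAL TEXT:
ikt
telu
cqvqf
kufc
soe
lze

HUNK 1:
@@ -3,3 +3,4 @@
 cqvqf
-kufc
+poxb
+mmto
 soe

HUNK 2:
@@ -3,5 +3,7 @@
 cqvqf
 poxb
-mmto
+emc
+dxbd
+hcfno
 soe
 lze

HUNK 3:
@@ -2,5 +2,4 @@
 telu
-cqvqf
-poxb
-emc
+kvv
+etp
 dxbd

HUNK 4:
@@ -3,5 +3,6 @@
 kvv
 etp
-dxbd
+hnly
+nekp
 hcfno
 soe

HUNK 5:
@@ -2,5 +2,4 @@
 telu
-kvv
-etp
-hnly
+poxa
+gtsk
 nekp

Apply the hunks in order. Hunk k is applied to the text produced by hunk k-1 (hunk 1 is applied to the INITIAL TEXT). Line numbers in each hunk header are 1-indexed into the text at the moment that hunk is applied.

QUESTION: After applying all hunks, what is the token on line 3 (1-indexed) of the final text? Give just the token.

Hunk 1: at line 3 remove [kufc] add [poxb,mmto] -> 7 lines: ikt telu cqvqf poxb mmto soe lze
Hunk 2: at line 3 remove [mmto] add [emc,dxbd,hcfno] -> 9 lines: ikt telu cqvqf poxb emc dxbd hcfno soe lze
Hunk 3: at line 2 remove [cqvqf,poxb,emc] add [kvv,etp] -> 8 lines: ikt telu kvv etp dxbd hcfno soe lze
Hunk 4: at line 3 remove [dxbd] add [hnly,nekp] -> 9 lines: ikt telu kvv etp hnly nekp hcfno soe lze
Hunk 5: at line 2 remove [kvv,etp,hnly] add [poxa,gtsk] -> 8 lines: ikt telu poxa gtsk nekp hcfno soe lze
Final line 3: poxa

Answer: poxa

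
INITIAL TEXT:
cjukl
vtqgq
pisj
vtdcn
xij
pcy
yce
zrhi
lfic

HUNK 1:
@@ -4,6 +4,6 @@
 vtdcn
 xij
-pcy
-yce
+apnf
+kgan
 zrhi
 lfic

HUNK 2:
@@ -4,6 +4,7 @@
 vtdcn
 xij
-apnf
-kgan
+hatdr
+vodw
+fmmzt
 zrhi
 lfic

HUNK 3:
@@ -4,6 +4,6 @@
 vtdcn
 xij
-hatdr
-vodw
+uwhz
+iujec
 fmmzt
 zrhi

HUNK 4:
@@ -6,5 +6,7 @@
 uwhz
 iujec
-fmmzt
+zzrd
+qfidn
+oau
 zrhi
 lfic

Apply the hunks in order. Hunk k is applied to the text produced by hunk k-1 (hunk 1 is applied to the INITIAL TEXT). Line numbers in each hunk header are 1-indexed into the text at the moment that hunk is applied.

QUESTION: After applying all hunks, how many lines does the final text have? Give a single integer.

Answer: 12

Derivation:
Hunk 1: at line 4 remove [pcy,yce] add [apnf,kgan] -> 9 lines: cjukl vtqgq pisj vtdcn xij apnf kgan zrhi lfic
Hunk 2: at line 4 remove [apnf,kgan] add [hatdr,vodw,fmmzt] -> 10 lines: cjukl vtqgq pisj vtdcn xij hatdr vodw fmmzt zrhi lfic
Hunk 3: at line 4 remove [hatdr,vodw] add [uwhz,iujec] -> 10 lines: cjukl vtqgq pisj vtdcn xij uwhz iujec fmmzt zrhi lfic
Hunk 4: at line 6 remove [fmmzt] add [zzrd,qfidn,oau] -> 12 lines: cjukl vtqgq pisj vtdcn xij uwhz iujec zzrd qfidn oau zrhi lfic
Final line count: 12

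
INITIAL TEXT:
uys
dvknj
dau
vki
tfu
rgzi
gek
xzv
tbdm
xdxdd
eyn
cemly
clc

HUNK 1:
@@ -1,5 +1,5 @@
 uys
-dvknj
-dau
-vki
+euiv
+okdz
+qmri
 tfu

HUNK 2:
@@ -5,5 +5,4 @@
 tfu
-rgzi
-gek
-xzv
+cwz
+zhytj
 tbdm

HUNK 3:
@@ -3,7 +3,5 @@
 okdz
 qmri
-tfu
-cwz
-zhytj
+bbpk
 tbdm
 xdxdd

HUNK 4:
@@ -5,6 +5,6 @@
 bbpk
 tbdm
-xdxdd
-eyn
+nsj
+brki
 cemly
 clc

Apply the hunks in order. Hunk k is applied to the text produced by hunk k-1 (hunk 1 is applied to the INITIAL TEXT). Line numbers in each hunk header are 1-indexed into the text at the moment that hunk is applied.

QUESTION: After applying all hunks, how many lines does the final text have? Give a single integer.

Hunk 1: at line 1 remove [dvknj,dau,vki] add [euiv,okdz,qmri] -> 13 lines: uys euiv okdz qmri tfu rgzi gek xzv tbdm xdxdd eyn cemly clc
Hunk 2: at line 5 remove [rgzi,gek,xzv] add [cwz,zhytj] -> 12 lines: uys euiv okdz qmri tfu cwz zhytj tbdm xdxdd eyn cemly clc
Hunk 3: at line 3 remove [tfu,cwz,zhytj] add [bbpk] -> 10 lines: uys euiv okdz qmri bbpk tbdm xdxdd eyn cemly clc
Hunk 4: at line 5 remove [xdxdd,eyn] add [nsj,brki] -> 10 lines: uys euiv okdz qmri bbpk tbdm nsj brki cemly clc
Final line count: 10

Answer: 10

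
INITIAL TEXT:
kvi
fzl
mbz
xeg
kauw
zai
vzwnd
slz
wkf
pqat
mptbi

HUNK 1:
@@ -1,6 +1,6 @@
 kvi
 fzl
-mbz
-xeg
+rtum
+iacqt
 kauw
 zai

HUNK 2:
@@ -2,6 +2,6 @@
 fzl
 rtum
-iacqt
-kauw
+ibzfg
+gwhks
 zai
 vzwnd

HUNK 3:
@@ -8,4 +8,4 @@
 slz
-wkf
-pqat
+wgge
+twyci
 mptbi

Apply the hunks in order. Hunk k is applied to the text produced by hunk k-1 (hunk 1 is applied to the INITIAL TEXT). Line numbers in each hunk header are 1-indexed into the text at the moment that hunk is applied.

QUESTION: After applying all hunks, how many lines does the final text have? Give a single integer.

Hunk 1: at line 1 remove [mbz,xeg] add [rtum,iacqt] -> 11 lines: kvi fzl rtum iacqt kauw zai vzwnd slz wkf pqat mptbi
Hunk 2: at line 2 remove [iacqt,kauw] add [ibzfg,gwhks] -> 11 lines: kvi fzl rtum ibzfg gwhks zai vzwnd slz wkf pqat mptbi
Hunk 3: at line 8 remove [wkf,pqat] add [wgge,twyci] -> 11 lines: kvi fzl rtum ibzfg gwhks zai vzwnd slz wgge twyci mptbi
Final line count: 11

Answer: 11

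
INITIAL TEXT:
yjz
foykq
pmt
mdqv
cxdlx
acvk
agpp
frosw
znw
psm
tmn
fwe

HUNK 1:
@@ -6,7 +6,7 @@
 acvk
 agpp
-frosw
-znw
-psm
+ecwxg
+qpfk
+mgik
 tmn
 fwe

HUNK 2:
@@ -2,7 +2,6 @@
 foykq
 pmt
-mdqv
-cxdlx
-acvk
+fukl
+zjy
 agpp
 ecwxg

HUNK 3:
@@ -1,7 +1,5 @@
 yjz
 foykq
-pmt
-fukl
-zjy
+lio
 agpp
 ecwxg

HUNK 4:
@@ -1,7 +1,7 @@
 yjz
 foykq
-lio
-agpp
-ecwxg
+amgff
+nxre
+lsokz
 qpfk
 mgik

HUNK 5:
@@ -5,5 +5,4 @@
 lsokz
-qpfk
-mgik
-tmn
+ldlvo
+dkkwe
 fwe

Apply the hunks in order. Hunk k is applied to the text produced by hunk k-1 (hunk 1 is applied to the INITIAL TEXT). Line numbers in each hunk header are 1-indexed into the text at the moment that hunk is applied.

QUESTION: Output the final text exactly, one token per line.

Hunk 1: at line 6 remove [frosw,znw,psm] add [ecwxg,qpfk,mgik] -> 12 lines: yjz foykq pmt mdqv cxdlx acvk agpp ecwxg qpfk mgik tmn fwe
Hunk 2: at line 2 remove [mdqv,cxdlx,acvk] add [fukl,zjy] -> 11 lines: yjz foykq pmt fukl zjy agpp ecwxg qpfk mgik tmn fwe
Hunk 3: at line 1 remove [pmt,fukl,zjy] add [lio] -> 9 lines: yjz foykq lio agpp ecwxg qpfk mgik tmn fwe
Hunk 4: at line 1 remove [lio,agpp,ecwxg] add [amgff,nxre,lsokz] -> 9 lines: yjz foykq amgff nxre lsokz qpfk mgik tmn fwe
Hunk 5: at line 5 remove [qpfk,mgik,tmn] add [ldlvo,dkkwe] -> 8 lines: yjz foykq amgff nxre lsokz ldlvo dkkwe fwe

Answer: yjz
foykq
amgff
nxre
lsokz
ldlvo
dkkwe
fwe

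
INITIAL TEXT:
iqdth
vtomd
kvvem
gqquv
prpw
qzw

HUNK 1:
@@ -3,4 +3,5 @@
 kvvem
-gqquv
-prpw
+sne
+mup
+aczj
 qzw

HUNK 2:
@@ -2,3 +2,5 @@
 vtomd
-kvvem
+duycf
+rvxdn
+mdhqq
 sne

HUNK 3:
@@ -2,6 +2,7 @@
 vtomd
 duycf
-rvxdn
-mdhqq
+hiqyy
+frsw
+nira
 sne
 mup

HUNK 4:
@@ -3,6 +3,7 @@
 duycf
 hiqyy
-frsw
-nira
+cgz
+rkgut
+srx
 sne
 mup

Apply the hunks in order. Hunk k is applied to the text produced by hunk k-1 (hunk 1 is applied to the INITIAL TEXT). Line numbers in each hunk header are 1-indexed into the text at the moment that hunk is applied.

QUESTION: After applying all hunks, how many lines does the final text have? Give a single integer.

Hunk 1: at line 3 remove [gqquv,prpw] add [sne,mup,aczj] -> 7 lines: iqdth vtomd kvvem sne mup aczj qzw
Hunk 2: at line 2 remove [kvvem] add [duycf,rvxdn,mdhqq] -> 9 lines: iqdth vtomd duycf rvxdn mdhqq sne mup aczj qzw
Hunk 3: at line 2 remove [rvxdn,mdhqq] add [hiqyy,frsw,nira] -> 10 lines: iqdth vtomd duycf hiqyy frsw nira sne mup aczj qzw
Hunk 4: at line 3 remove [frsw,nira] add [cgz,rkgut,srx] -> 11 lines: iqdth vtomd duycf hiqyy cgz rkgut srx sne mup aczj qzw
Final line count: 11

Answer: 11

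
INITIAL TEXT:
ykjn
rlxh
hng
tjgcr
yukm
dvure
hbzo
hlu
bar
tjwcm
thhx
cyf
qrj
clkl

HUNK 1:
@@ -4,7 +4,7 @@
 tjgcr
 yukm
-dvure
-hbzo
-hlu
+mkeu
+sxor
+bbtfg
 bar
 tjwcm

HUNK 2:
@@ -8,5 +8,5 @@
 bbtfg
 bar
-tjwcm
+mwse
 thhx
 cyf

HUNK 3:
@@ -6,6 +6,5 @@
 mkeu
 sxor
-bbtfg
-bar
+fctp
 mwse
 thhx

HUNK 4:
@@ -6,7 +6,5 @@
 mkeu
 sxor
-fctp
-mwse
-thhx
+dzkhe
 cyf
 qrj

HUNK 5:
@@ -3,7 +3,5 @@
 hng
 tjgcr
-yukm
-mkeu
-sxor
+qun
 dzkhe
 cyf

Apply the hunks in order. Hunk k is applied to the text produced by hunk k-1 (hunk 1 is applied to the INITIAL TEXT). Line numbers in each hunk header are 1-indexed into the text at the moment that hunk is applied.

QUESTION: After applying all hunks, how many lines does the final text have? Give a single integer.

Answer: 9

Derivation:
Hunk 1: at line 4 remove [dvure,hbzo,hlu] add [mkeu,sxor,bbtfg] -> 14 lines: ykjn rlxh hng tjgcr yukm mkeu sxor bbtfg bar tjwcm thhx cyf qrj clkl
Hunk 2: at line 8 remove [tjwcm] add [mwse] -> 14 lines: ykjn rlxh hng tjgcr yukm mkeu sxor bbtfg bar mwse thhx cyf qrj clkl
Hunk 3: at line 6 remove [bbtfg,bar] add [fctp] -> 13 lines: ykjn rlxh hng tjgcr yukm mkeu sxor fctp mwse thhx cyf qrj clkl
Hunk 4: at line 6 remove [fctp,mwse,thhx] add [dzkhe] -> 11 lines: ykjn rlxh hng tjgcr yukm mkeu sxor dzkhe cyf qrj clkl
Hunk 5: at line 3 remove [yukm,mkeu,sxor] add [qun] -> 9 lines: ykjn rlxh hng tjgcr qun dzkhe cyf qrj clkl
Final line count: 9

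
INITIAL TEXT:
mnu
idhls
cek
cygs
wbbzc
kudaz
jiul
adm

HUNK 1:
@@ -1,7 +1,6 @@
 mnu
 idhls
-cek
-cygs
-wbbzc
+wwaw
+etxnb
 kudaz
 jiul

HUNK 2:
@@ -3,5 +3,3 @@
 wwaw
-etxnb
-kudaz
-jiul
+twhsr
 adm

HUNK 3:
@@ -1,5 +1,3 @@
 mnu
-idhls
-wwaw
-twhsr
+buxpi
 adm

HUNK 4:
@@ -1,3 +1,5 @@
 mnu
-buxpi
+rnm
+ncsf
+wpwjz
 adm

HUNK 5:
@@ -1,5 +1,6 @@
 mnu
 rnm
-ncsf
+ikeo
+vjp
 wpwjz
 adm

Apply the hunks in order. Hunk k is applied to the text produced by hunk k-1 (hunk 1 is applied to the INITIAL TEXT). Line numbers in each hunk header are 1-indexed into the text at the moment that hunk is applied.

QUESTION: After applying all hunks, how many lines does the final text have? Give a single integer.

Answer: 6

Derivation:
Hunk 1: at line 1 remove [cek,cygs,wbbzc] add [wwaw,etxnb] -> 7 lines: mnu idhls wwaw etxnb kudaz jiul adm
Hunk 2: at line 3 remove [etxnb,kudaz,jiul] add [twhsr] -> 5 lines: mnu idhls wwaw twhsr adm
Hunk 3: at line 1 remove [idhls,wwaw,twhsr] add [buxpi] -> 3 lines: mnu buxpi adm
Hunk 4: at line 1 remove [buxpi] add [rnm,ncsf,wpwjz] -> 5 lines: mnu rnm ncsf wpwjz adm
Hunk 5: at line 1 remove [ncsf] add [ikeo,vjp] -> 6 lines: mnu rnm ikeo vjp wpwjz adm
Final line count: 6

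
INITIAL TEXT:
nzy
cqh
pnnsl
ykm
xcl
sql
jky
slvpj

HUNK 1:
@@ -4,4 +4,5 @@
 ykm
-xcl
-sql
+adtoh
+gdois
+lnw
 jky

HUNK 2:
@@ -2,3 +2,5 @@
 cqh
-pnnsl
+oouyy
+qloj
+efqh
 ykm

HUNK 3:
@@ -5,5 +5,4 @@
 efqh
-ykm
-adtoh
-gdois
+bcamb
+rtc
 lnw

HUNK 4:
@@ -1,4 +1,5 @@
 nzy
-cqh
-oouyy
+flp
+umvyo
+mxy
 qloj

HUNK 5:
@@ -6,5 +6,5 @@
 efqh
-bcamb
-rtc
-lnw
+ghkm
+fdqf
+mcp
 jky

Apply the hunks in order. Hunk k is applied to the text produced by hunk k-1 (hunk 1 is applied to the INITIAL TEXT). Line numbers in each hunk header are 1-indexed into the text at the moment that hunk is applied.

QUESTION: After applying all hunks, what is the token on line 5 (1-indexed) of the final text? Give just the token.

Hunk 1: at line 4 remove [xcl,sql] add [adtoh,gdois,lnw] -> 9 lines: nzy cqh pnnsl ykm adtoh gdois lnw jky slvpj
Hunk 2: at line 2 remove [pnnsl] add [oouyy,qloj,efqh] -> 11 lines: nzy cqh oouyy qloj efqh ykm adtoh gdois lnw jky slvpj
Hunk 3: at line 5 remove [ykm,adtoh,gdois] add [bcamb,rtc] -> 10 lines: nzy cqh oouyy qloj efqh bcamb rtc lnw jky slvpj
Hunk 4: at line 1 remove [cqh,oouyy] add [flp,umvyo,mxy] -> 11 lines: nzy flp umvyo mxy qloj efqh bcamb rtc lnw jky slvpj
Hunk 5: at line 6 remove [bcamb,rtc,lnw] add [ghkm,fdqf,mcp] -> 11 lines: nzy flp umvyo mxy qloj efqh ghkm fdqf mcp jky slvpj
Final line 5: qloj

Answer: qloj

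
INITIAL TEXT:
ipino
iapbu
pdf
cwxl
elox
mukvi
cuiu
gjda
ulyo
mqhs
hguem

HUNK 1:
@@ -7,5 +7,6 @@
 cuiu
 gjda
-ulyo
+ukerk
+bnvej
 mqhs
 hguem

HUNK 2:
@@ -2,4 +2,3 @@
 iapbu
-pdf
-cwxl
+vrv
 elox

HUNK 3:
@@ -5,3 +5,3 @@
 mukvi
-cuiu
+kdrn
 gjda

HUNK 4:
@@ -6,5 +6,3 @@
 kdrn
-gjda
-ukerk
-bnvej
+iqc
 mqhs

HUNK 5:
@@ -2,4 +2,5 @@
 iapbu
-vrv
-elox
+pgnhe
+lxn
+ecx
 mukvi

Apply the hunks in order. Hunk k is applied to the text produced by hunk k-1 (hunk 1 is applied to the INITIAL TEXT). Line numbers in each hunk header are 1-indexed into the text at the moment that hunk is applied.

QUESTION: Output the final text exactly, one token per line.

Answer: ipino
iapbu
pgnhe
lxn
ecx
mukvi
kdrn
iqc
mqhs
hguem

Derivation:
Hunk 1: at line 7 remove [ulyo] add [ukerk,bnvej] -> 12 lines: ipino iapbu pdf cwxl elox mukvi cuiu gjda ukerk bnvej mqhs hguem
Hunk 2: at line 2 remove [pdf,cwxl] add [vrv] -> 11 lines: ipino iapbu vrv elox mukvi cuiu gjda ukerk bnvej mqhs hguem
Hunk 3: at line 5 remove [cuiu] add [kdrn] -> 11 lines: ipino iapbu vrv elox mukvi kdrn gjda ukerk bnvej mqhs hguem
Hunk 4: at line 6 remove [gjda,ukerk,bnvej] add [iqc] -> 9 lines: ipino iapbu vrv elox mukvi kdrn iqc mqhs hguem
Hunk 5: at line 2 remove [vrv,elox] add [pgnhe,lxn,ecx] -> 10 lines: ipino iapbu pgnhe lxn ecx mukvi kdrn iqc mqhs hguem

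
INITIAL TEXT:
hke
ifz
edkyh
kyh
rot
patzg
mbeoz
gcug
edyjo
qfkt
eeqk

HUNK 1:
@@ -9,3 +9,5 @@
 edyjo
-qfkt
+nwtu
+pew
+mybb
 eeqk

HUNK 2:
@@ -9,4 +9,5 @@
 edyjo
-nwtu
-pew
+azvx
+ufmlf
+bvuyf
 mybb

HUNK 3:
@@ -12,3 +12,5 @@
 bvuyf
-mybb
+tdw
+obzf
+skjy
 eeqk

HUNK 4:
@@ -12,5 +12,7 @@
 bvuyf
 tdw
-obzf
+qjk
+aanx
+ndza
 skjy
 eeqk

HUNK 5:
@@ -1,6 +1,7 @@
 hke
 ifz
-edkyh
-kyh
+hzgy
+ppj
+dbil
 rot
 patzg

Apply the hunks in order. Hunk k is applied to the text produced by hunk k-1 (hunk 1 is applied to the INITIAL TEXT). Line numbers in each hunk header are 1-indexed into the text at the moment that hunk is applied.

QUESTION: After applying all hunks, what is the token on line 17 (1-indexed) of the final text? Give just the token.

Answer: ndza

Derivation:
Hunk 1: at line 9 remove [qfkt] add [nwtu,pew,mybb] -> 13 lines: hke ifz edkyh kyh rot patzg mbeoz gcug edyjo nwtu pew mybb eeqk
Hunk 2: at line 9 remove [nwtu,pew] add [azvx,ufmlf,bvuyf] -> 14 lines: hke ifz edkyh kyh rot patzg mbeoz gcug edyjo azvx ufmlf bvuyf mybb eeqk
Hunk 3: at line 12 remove [mybb] add [tdw,obzf,skjy] -> 16 lines: hke ifz edkyh kyh rot patzg mbeoz gcug edyjo azvx ufmlf bvuyf tdw obzf skjy eeqk
Hunk 4: at line 12 remove [obzf] add [qjk,aanx,ndza] -> 18 lines: hke ifz edkyh kyh rot patzg mbeoz gcug edyjo azvx ufmlf bvuyf tdw qjk aanx ndza skjy eeqk
Hunk 5: at line 1 remove [edkyh,kyh] add [hzgy,ppj,dbil] -> 19 lines: hke ifz hzgy ppj dbil rot patzg mbeoz gcug edyjo azvx ufmlf bvuyf tdw qjk aanx ndza skjy eeqk
Final line 17: ndza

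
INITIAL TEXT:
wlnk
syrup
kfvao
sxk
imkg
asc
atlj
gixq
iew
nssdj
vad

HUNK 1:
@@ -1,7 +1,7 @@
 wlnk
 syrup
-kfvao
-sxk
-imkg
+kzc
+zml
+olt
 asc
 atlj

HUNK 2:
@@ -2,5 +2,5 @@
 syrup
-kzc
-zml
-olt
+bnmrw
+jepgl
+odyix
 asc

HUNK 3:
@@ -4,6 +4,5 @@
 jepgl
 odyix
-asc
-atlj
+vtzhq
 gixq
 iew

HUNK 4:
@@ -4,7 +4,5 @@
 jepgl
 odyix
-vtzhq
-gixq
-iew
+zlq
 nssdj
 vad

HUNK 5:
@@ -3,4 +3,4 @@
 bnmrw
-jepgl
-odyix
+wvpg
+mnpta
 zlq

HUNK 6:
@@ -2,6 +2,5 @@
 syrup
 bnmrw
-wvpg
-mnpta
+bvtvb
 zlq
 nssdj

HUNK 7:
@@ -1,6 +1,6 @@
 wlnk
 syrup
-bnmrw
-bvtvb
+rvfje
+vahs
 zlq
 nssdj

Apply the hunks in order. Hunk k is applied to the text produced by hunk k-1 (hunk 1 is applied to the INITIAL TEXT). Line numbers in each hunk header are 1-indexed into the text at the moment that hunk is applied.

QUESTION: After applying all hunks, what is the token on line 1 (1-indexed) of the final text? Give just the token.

Answer: wlnk

Derivation:
Hunk 1: at line 1 remove [kfvao,sxk,imkg] add [kzc,zml,olt] -> 11 lines: wlnk syrup kzc zml olt asc atlj gixq iew nssdj vad
Hunk 2: at line 2 remove [kzc,zml,olt] add [bnmrw,jepgl,odyix] -> 11 lines: wlnk syrup bnmrw jepgl odyix asc atlj gixq iew nssdj vad
Hunk 3: at line 4 remove [asc,atlj] add [vtzhq] -> 10 lines: wlnk syrup bnmrw jepgl odyix vtzhq gixq iew nssdj vad
Hunk 4: at line 4 remove [vtzhq,gixq,iew] add [zlq] -> 8 lines: wlnk syrup bnmrw jepgl odyix zlq nssdj vad
Hunk 5: at line 3 remove [jepgl,odyix] add [wvpg,mnpta] -> 8 lines: wlnk syrup bnmrw wvpg mnpta zlq nssdj vad
Hunk 6: at line 2 remove [wvpg,mnpta] add [bvtvb] -> 7 lines: wlnk syrup bnmrw bvtvb zlq nssdj vad
Hunk 7: at line 1 remove [bnmrw,bvtvb] add [rvfje,vahs] -> 7 lines: wlnk syrup rvfje vahs zlq nssdj vad
Final line 1: wlnk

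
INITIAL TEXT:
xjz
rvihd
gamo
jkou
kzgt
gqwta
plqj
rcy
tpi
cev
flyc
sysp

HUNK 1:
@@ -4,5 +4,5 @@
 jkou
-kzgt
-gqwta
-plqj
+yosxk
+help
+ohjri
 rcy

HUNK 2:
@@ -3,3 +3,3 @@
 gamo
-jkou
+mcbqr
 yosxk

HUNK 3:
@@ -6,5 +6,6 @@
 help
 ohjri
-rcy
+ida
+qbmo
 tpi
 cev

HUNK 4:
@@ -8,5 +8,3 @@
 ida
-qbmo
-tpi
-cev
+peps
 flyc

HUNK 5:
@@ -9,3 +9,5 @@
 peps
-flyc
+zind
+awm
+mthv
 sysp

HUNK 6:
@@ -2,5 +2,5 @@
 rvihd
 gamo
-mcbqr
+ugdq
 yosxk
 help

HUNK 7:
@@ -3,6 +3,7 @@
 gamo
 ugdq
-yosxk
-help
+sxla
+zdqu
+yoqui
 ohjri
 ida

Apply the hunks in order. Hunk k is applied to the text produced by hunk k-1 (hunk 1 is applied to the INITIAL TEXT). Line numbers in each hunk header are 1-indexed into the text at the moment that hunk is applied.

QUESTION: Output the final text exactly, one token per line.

Answer: xjz
rvihd
gamo
ugdq
sxla
zdqu
yoqui
ohjri
ida
peps
zind
awm
mthv
sysp

Derivation:
Hunk 1: at line 4 remove [kzgt,gqwta,plqj] add [yosxk,help,ohjri] -> 12 lines: xjz rvihd gamo jkou yosxk help ohjri rcy tpi cev flyc sysp
Hunk 2: at line 3 remove [jkou] add [mcbqr] -> 12 lines: xjz rvihd gamo mcbqr yosxk help ohjri rcy tpi cev flyc sysp
Hunk 3: at line 6 remove [rcy] add [ida,qbmo] -> 13 lines: xjz rvihd gamo mcbqr yosxk help ohjri ida qbmo tpi cev flyc sysp
Hunk 4: at line 8 remove [qbmo,tpi,cev] add [peps] -> 11 lines: xjz rvihd gamo mcbqr yosxk help ohjri ida peps flyc sysp
Hunk 5: at line 9 remove [flyc] add [zind,awm,mthv] -> 13 lines: xjz rvihd gamo mcbqr yosxk help ohjri ida peps zind awm mthv sysp
Hunk 6: at line 2 remove [mcbqr] add [ugdq] -> 13 lines: xjz rvihd gamo ugdq yosxk help ohjri ida peps zind awm mthv sysp
Hunk 7: at line 3 remove [yosxk,help] add [sxla,zdqu,yoqui] -> 14 lines: xjz rvihd gamo ugdq sxla zdqu yoqui ohjri ida peps zind awm mthv sysp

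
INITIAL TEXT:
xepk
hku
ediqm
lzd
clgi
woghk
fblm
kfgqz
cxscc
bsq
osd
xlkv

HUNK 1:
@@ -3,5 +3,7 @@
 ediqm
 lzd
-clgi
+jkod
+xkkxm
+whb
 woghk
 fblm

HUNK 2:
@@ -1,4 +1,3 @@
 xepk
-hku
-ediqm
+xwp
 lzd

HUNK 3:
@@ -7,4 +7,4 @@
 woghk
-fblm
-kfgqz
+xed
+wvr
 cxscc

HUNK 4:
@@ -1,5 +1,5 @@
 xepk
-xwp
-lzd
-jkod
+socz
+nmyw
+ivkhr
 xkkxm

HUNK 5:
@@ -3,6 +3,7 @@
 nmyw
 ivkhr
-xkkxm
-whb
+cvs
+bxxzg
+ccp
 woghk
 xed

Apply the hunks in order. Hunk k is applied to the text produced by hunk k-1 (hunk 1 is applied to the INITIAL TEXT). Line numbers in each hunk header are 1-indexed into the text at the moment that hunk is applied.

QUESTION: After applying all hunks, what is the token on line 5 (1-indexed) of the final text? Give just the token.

Answer: cvs

Derivation:
Hunk 1: at line 3 remove [clgi] add [jkod,xkkxm,whb] -> 14 lines: xepk hku ediqm lzd jkod xkkxm whb woghk fblm kfgqz cxscc bsq osd xlkv
Hunk 2: at line 1 remove [hku,ediqm] add [xwp] -> 13 lines: xepk xwp lzd jkod xkkxm whb woghk fblm kfgqz cxscc bsq osd xlkv
Hunk 3: at line 7 remove [fblm,kfgqz] add [xed,wvr] -> 13 lines: xepk xwp lzd jkod xkkxm whb woghk xed wvr cxscc bsq osd xlkv
Hunk 4: at line 1 remove [xwp,lzd,jkod] add [socz,nmyw,ivkhr] -> 13 lines: xepk socz nmyw ivkhr xkkxm whb woghk xed wvr cxscc bsq osd xlkv
Hunk 5: at line 3 remove [xkkxm,whb] add [cvs,bxxzg,ccp] -> 14 lines: xepk socz nmyw ivkhr cvs bxxzg ccp woghk xed wvr cxscc bsq osd xlkv
Final line 5: cvs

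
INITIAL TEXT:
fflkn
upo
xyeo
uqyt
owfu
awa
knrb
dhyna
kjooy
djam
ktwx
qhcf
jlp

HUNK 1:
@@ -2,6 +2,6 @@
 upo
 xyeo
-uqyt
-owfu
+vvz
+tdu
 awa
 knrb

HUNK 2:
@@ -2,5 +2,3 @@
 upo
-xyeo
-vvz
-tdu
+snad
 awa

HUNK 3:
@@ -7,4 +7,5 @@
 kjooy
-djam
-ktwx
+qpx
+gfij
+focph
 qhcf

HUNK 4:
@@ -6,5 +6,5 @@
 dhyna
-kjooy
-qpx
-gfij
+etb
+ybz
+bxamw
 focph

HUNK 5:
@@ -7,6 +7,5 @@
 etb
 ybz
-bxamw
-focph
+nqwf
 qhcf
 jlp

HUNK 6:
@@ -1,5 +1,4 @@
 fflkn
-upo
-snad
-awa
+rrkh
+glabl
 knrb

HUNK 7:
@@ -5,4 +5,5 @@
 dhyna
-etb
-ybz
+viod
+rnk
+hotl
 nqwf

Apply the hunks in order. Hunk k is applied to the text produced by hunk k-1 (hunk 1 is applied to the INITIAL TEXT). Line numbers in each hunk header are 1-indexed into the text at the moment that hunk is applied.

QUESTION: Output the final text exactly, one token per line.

Answer: fflkn
rrkh
glabl
knrb
dhyna
viod
rnk
hotl
nqwf
qhcf
jlp

Derivation:
Hunk 1: at line 2 remove [uqyt,owfu] add [vvz,tdu] -> 13 lines: fflkn upo xyeo vvz tdu awa knrb dhyna kjooy djam ktwx qhcf jlp
Hunk 2: at line 2 remove [xyeo,vvz,tdu] add [snad] -> 11 lines: fflkn upo snad awa knrb dhyna kjooy djam ktwx qhcf jlp
Hunk 3: at line 7 remove [djam,ktwx] add [qpx,gfij,focph] -> 12 lines: fflkn upo snad awa knrb dhyna kjooy qpx gfij focph qhcf jlp
Hunk 4: at line 6 remove [kjooy,qpx,gfij] add [etb,ybz,bxamw] -> 12 lines: fflkn upo snad awa knrb dhyna etb ybz bxamw focph qhcf jlp
Hunk 5: at line 7 remove [bxamw,focph] add [nqwf] -> 11 lines: fflkn upo snad awa knrb dhyna etb ybz nqwf qhcf jlp
Hunk 6: at line 1 remove [upo,snad,awa] add [rrkh,glabl] -> 10 lines: fflkn rrkh glabl knrb dhyna etb ybz nqwf qhcf jlp
Hunk 7: at line 5 remove [etb,ybz] add [viod,rnk,hotl] -> 11 lines: fflkn rrkh glabl knrb dhyna viod rnk hotl nqwf qhcf jlp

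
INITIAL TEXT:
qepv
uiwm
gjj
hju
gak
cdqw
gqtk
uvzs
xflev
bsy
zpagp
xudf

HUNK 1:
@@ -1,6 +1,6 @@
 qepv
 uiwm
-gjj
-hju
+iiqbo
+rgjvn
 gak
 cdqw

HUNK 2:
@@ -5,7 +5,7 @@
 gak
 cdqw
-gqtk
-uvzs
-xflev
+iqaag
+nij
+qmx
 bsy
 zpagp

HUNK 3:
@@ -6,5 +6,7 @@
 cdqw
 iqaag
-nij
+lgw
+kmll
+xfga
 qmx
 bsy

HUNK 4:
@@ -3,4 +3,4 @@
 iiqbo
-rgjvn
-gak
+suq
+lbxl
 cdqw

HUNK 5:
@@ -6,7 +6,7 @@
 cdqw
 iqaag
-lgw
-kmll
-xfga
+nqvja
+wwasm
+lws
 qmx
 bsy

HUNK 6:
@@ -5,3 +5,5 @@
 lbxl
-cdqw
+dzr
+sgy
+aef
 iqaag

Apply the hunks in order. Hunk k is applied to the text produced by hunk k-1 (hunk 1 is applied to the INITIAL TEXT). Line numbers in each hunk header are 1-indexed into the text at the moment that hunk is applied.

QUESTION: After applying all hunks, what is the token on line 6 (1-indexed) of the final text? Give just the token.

Answer: dzr

Derivation:
Hunk 1: at line 1 remove [gjj,hju] add [iiqbo,rgjvn] -> 12 lines: qepv uiwm iiqbo rgjvn gak cdqw gqtk uvzs xflev bsy zpagp xudf
Hunk 2: at line 5 remove [gqtk,uvzs,xflev] add [iqaag,nij,qmx] -> 12 lines: qepv uiwm iiqbo rgjvn gak cdqw iqaag nij qmx bsy zpagp xudf
Hunk 3: at line 6 remove [nij] add [lgw,kmll,xfga] -> 14 lines: qepv uiwm iiqbo rgjvn gak cdqw iqaag lgw kmll xfga qmx bsy zpagp xudf
Hunk 4: at line 3 remove [rgjvn,gak] add [suq,lbxl] -> 14 lines: qepv uiwm iiqbo suq lbxl cdqw iqaag lgw kmll xfga qmx bsy zpagp xudf
Hunk 5: at line 6 remove [lgw,kmll,xfga] add [nqvja,wwasm,lws] -> 14 lines: qepv uiwm iiqbo suq lbxl cdqw iqaag nqvja wwasm lws qmx bsy zpagp xudf
Hunk 6: at line 5 remove [cdqw] add [dzr,sgy,aef] -> 16 lines: qepv uiwm iiqbo suq lbxl dzr sgy aef iqaag nqvja wwasm lws qmx bsy zpagp xudf
Final line 6: dzr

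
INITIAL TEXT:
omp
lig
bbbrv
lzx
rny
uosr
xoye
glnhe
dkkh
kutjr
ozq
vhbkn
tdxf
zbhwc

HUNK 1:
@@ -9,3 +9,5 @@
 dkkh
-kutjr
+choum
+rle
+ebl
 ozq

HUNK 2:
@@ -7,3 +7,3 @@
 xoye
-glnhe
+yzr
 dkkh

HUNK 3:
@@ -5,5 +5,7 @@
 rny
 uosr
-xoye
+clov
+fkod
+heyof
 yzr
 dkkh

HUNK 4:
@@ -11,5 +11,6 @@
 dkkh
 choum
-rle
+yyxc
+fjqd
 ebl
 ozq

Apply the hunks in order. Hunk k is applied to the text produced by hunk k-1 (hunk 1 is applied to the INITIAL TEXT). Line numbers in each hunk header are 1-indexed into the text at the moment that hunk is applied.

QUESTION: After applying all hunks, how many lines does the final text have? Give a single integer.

Answer: 19

Derivation:
Hunk 1: at line 9 remove [kutjr] add [choum,rle,ebl] -> 16 lines: omp lig bbbrv lzx rny uosr xoye glnhe dkkh choum rle ebl ozq vhbkn tdxf zbhwc
Hunk 2: at line 7 remove [glnhe] add [yzr] -> 16 lines: omp lig bbbrv lzx rny uosr xoye yzr dkkh choum rle ebl ozq vhbkn tdxf zbhwc
Hunk 3: at line 5 remove [xoye] add [clov,fkod,heyof] -> 18 lines: omp lig bbbrv lzx rny uosr clov fkod heyof yzr dkkh choum rle ebl ozq vhbkn tdxf zbhwc
Hunk 4: at line 11 remove [rle] add [yyxc,fjqd] -> 19 lines: omp lig bbbrv lzx rny uosr clov fkod heyof yzr dkkh choum yyxc fjqd ebl ozq vhbkn tdxf zbhwc
Final line count: 19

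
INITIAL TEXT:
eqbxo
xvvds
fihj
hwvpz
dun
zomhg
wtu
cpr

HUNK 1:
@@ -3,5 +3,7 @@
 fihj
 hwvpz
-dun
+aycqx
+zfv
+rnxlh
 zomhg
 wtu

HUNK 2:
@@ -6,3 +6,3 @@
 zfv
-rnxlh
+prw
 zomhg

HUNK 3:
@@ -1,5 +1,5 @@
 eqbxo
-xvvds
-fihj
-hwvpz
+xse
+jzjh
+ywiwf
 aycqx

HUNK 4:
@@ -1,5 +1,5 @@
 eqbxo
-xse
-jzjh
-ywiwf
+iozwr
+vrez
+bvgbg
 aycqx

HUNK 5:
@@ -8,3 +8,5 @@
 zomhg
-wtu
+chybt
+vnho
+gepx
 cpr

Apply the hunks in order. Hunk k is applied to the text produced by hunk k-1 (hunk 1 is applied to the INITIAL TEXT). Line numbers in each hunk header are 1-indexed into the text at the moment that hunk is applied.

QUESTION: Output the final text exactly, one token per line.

Answer: eqbxo
iozwr
vrez
bvgbg
aycqx
zfv
prw
zomhg
chybt
vnho
gepx
cpr

Derivation:
Hunk 1: at line 3 remove [dun] add [aycqx,zfv,rnxlh] -> 10 lines: eqbxo xvvds fihj hwvpz aycqx zfv rnxlh zomhg wtu cpr
Hunk 2: at line 6 remove [rnxlh] add [prw] -> 10 lines: eqbxo xvvds fihj hwvpz aycqx zfv prw zomhg wtu cpr
Hunk 3: at line 1 remove [xvvds,fihj,hwvpz] add [xse,jzjh,ywiwf] -> 10 lines: eqbxo xse jzjh ywiwf aycqx zfv prw zomhg wtu cpr
Hunk 4: at line 1 remove [xse,jzjh,ywiwf] add [iozwr,vrez,bvgbg] -> 10 lines: eqbxo iozwr vrez bvgbg aycqx zfv prw zomhg wtu cpr
Hunk 5: at line 8 remove [wtu] add [chybt,vnho,gepx] -> 12 lines: eqbxo iozwr vrez bvgbg aycqx zfv prw zomhg chybt vnho gepx cpr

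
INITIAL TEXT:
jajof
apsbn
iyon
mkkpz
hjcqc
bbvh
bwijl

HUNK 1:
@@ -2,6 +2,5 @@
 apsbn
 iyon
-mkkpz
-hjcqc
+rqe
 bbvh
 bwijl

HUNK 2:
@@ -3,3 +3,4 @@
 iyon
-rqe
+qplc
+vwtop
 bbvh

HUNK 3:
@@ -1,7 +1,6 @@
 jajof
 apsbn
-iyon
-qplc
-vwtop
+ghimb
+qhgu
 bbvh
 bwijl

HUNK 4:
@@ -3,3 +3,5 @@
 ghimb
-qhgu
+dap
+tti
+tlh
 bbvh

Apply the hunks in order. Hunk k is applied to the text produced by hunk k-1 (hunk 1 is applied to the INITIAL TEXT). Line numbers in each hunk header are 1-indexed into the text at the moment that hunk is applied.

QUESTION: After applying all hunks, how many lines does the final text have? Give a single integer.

Hunk 1: at line 2 remove [mkkpz,hjcqc] add [rqe] -> 6 lines: jajof apsbn iyon rqe bbvh bwijl
Hunk 2: at line 3 remove [rqe] add [qplc,vwtop] -> 7 lines: jajof apsbn iyon qplc vwtop bbvh bwijl
Hunk 3: at line 1 remove [iyon,qplc,vwtop] add [ghimb,qhgu] -> 6 lines: jajof apsbn ghimb qhgu bbvh bwijl
Hunk 4: at line 3 remove [qhgu] add [dap,tti,tlh] -> 8 lines: jajof apsbn ghimb dap tti tlh bbvh bwijl
Final line count: 8

Answer: 8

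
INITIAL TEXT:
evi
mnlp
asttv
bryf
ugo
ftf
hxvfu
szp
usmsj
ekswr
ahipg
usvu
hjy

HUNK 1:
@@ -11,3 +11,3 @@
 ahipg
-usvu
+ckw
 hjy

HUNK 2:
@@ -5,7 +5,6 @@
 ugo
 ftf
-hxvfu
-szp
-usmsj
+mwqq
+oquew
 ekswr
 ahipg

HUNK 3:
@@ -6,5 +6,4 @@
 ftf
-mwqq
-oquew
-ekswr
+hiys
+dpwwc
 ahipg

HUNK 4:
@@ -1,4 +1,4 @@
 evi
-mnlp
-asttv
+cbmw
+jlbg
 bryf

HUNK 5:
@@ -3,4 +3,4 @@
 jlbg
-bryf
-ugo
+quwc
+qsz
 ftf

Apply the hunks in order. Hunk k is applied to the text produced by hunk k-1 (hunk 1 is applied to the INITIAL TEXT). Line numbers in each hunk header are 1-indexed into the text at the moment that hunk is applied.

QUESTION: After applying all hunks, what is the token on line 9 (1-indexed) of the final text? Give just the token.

Answer: ahipg

Derivation:
Hunk 1: at line 11 remove [usvu] add [ckw] -> 13 lines: evi mnlp asttv bryf ugo ftf hxvfu szp usmsj ekswr ahipg ckw hjy
Hunk 2: at line 5 remove [hxvfu,szp,usmsj] add [mwqq,oquew] -> 12 lines: evi mnlp asttv bryf ugo ftf mwqq oquew ekswr ahipg ckw hjy
Hunk 3: at line 6 remove [mwqq,oquew,ekswr] add [hiys,dpwwc] -> 11 lines: evi mnlp asttv bryf ugo ftf hiys dpwwc ahipg ckw hjy
Hunk 4: at line 1 remove [mnlp,asttv] add [cbmw,jlbg] -> 11 lines: evi cbmw jlbg bryf ugo ftf hiys dpwwc ahipg ckw hjy
Hunk 5: at line 3 remove [bryf,ugo] add [quwc,qsz] -> 11 lines: evi cbmw jlbg quwc qsz ftf hiys dpwwc ahipg ckw hjy
Final line 9: ahipg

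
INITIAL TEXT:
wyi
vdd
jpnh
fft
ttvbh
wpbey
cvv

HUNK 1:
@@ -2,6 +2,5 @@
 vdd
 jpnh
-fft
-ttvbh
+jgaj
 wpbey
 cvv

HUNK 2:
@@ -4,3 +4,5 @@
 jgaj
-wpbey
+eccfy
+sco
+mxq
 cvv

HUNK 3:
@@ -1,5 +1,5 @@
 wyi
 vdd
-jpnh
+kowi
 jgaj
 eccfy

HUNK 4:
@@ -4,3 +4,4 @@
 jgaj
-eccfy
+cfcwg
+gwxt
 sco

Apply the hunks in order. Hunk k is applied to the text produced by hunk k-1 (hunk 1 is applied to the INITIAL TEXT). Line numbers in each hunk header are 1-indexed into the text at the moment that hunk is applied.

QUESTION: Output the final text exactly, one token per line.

Hunk 1: at line 2 remove [fft,ttvbh] add [jgaj] -> 6 lines: wyi vdd jpnh jgaj wpbey cvv
Hunk 2: at line 4 remove [wpbey] add [eccfy,sco,mxq] -> 8 lines: wyi vdd jpnh jgaj eccfy sco mxq cvv
Hunk 3: at line 1 remove [jpnh] add [kowi] -> 8 lines: wyi vdd kowi jgaj eccfy sco mxq cvv
Hunk 4: at line 4 remove [eccfy] add [cfcwg,gwxt] -> 9 lines: wyi vdd kowi jgaj cfcwg gwxt sco mxq cvv

Answer: wyi
vdd
kowi
jgaj
cfcwg
gwxt
sco
mxq
cvv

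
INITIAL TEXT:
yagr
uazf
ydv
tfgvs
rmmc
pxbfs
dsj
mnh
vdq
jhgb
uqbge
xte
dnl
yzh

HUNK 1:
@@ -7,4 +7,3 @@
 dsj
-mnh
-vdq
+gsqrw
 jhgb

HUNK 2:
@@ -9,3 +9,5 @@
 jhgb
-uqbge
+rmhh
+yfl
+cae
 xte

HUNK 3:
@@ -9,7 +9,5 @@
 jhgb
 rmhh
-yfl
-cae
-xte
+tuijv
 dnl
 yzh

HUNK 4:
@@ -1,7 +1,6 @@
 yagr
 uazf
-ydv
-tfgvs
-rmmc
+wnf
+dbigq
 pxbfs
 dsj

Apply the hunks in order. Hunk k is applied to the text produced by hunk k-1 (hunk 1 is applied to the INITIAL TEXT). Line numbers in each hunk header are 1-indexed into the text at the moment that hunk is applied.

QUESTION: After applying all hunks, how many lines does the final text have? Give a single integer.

Hunk 1: at line 7 remove [mnh,vdq] add [gsqrw] -> 13 lines: yagr uazf ydv tfgvs rmmc pxbfs dsj gsqrw jhgb uqbge xte dnl yzh
Hunk 2: at line 9 remove [uqbge] add [rmhh,yfl,cae] -> 15 lines: yagr uazf ydv tfgvs rmmc pxbfs dsj gsqrw jhgb rmhh yfl cae xte dnl yzh
Hunk 3: at line 9 remove [yfl,cae,xte] add [tuijv] -> 13 lines: yagr uazf ydv tfgvs rmmc pxbfs dsj gsqrw jhgb rmhh tuijv dnl yzh
Hunk 4: at line 1 remove [ydv,tfgvs,rmmc] add [wnf,dbigq] -> 12 lines: yagr uazf wnf dbigq pxbfs dsj gsqrw jhgb rmhh tuijv dnl yzh
Final line count: 12

Answer: 12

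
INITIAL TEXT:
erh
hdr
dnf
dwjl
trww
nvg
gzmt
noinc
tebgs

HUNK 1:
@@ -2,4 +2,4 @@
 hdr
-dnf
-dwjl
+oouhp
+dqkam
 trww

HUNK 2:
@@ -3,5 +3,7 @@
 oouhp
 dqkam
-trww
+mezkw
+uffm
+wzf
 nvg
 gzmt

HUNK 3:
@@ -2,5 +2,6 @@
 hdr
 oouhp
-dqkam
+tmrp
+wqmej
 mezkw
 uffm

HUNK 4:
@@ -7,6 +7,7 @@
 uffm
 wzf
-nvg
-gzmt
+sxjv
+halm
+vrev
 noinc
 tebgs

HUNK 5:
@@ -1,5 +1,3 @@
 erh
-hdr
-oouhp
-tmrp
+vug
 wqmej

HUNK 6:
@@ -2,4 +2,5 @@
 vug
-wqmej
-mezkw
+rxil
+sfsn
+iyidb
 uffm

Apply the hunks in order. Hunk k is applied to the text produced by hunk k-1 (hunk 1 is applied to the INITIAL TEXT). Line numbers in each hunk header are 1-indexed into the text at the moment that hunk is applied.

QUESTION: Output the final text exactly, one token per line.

Answer: erh
vug
rxil
sfsn
iyidb
uffm
wzf
sxjv
halm
vrev
noinc
tebgs

Derivation:
Hunk 1: at line 2 remove [dnf,dwjl] add [oouhp,dqkam] -> 9 lines: erh hdr oouhp dqkam trww nvg gzmt noinc tebgs
Hunk 2: at line 3 remove [trww] add [mezkw,uffm,wzf] -> 11 lines: erh hdr oouhp dqkam mezkw uffm wzf nvg gzmt noinc tebgs
Hunk 3: at line 2 remove [dqkam] add [tmrp,wqmej] -> 12 lines: erh hdr oouhp tmrp wqmej mezkw uffm wzf nvg gzmt noinc tebgs
Hunk 4: at line 7 remove [nvg,gzmt] add [sxjv,halm,vrev] -> 13 lines: erh hdr oouhp tmrp wqmej mezkw uffm wzf sxjv halm vrev noinc tebgs
Hunk 5: at line 1 remove [hdr,oouhp,tmrp] add [vug] -> 11 lines: erh vug wqmej mezkw uffm wzf sxjv halm vrev noinc tebgs
Hunk 6: at line 2 remove [wqmej,mezkw] add [rxil,sfsn,iyidb] -> 12 lines: erh vug rxil sfsn iyidb uffm wzf sxjv halm vrev noinc tebgs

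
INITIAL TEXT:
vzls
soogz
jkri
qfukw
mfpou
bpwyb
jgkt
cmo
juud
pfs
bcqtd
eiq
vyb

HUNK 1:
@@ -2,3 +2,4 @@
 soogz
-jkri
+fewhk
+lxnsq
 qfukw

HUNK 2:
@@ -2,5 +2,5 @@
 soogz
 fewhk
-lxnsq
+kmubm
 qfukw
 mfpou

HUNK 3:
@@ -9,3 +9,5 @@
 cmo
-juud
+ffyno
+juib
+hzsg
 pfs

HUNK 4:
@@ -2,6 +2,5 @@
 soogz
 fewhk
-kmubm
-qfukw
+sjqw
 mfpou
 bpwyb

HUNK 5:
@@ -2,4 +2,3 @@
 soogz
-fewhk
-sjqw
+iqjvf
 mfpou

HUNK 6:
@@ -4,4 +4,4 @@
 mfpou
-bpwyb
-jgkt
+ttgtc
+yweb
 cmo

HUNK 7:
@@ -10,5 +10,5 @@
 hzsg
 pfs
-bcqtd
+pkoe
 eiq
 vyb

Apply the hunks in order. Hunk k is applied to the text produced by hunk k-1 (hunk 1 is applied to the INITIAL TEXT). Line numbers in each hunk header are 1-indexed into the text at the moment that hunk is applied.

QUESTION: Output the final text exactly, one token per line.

Hunk 1: at line 2 remove [jkri] add [fewhk,lxnsq] -> 14 lines: vzls soogz fewhk lxnsq qfukw mfpou bpwyb jgkt cmo juud pfs bcqtd eiq vyb
Hunk 2: at line 2 remove [lxnsq] add [kmubm] -> 14 lines: vzls soogz fewhk kmubm qfukw mfpou bpwyb jgkt cmo juud pfs bcqtd eiq vyb
Hunk 3: at line 9 remove [juud] add [ffyno,juib,hzsg] -> 16 lines: vzls soogz fewhk kmubm qfukw mfpou bpwyb jgkt cmo ffyno juib hzsg pfs bcqtd eiq vyb
Hunk 4: at line 2 remove [kmubm,qfukw] add [sjqw] -> 15 lines: vzls soogz fewhk sjqw mfpou bpwyb jgkt cmo ffyno juib hzsg pfs bcqtd eiq vyb
Hunk 5: at line 2 remove [fewhk,sjqw] add [iqjvf] -> 14 lines: vzls soogz iqjvf mfpou bpwyb jgkt cmo ffyno juib hzsg pfs bcqtd eiq vyb
Hunk 6: at line 4 remove [bpwyb,jgkt] add [ttgtc,yweb] -> 14 lines: vzls soogz iqjvf mfpou ttgtc yweb cmo ffyno juib hzsg pfs bcqtd eiq vyb
Hunk 7: at line 10 remove [bcqtd] add [pkoe] -> 14 lines: vzls soogz iqjvf mfpou ttgtc yweb cmo ffyno juib hzsg pfs pkoe eiq vyb

Answer: vzls
soogz
iqjvf
mfpou
ttgtc
yweb
cmo
ffyno
juib
hzsg
pfs
pkoe
eiq
vyb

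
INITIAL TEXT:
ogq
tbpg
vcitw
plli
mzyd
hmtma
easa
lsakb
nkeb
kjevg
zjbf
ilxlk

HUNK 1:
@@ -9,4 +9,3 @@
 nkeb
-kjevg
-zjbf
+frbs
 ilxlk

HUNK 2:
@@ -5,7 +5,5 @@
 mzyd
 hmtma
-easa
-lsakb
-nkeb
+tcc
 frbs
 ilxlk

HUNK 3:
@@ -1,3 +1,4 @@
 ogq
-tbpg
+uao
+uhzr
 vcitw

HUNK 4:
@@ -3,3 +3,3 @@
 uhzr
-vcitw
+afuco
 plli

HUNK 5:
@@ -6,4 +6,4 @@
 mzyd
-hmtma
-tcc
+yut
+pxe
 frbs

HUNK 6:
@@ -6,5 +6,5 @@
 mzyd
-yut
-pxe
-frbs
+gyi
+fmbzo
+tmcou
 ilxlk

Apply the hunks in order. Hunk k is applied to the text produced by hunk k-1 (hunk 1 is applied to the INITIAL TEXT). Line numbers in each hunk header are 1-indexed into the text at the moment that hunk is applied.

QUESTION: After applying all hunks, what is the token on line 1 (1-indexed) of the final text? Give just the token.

Answer: ogq

Derivation:
Hunk 1: at line 9 remove [kjevg,zjbf] add [frbs] -> 11 lines: ogq tbpg vcitw plli mzyd hmtma easa lsakb nkeb frbs ilxlk
Hunk 2: at line 5 remove [easa,lsakb,nkeb] add [tcc] -> 9 lines: ogq tbpg vcitw plli mzyd hmtma tcc frbs ilxlk
Hunk 3: at line 1 remove [tbpg] add [uao,uhzr] -> 10 lines: ogq uao uhzr vcitw plli mzyd hmtma tcc frbs ilxlk
Hunk 4: at line 3 remove [vcitw] add [afuco] -> 10 lines: ogq uao uhzr afuco plli mzyd hmtma tcc frbs ilxlk
Hunk 5: at line 6 remove [hmtma,tcc] add [yut,pxe] -> 10 lines: ogq uao uhzr afuco plli mzyd yut pxe frbs ilxlk
Hunk 6: at line 6 remove [yut,pxe,frbs] add [gyi,fmbzo,tmcou] -> 10 lines: ogq uao uhzr afuco plli mzyd gyi fmbzo tmcou ilxlk
Final line 1: ogq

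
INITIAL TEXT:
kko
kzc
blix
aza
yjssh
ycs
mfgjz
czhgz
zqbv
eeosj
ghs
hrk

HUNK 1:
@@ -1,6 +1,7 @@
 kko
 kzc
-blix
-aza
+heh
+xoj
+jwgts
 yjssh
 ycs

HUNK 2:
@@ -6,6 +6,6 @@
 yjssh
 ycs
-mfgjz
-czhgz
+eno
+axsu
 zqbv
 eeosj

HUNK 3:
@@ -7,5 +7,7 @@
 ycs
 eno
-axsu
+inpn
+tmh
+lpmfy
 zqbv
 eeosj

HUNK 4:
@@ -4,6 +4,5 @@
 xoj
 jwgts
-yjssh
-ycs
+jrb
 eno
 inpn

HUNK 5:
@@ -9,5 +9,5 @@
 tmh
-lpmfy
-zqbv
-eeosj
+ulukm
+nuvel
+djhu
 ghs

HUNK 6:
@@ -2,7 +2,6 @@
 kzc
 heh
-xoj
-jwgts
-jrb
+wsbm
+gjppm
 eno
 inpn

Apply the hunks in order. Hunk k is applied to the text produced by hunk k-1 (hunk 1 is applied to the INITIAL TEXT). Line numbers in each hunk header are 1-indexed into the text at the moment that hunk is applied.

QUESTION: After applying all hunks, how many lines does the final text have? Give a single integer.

Answer: 13

Derivation:
Hunk 1: at line 1 remove [blix,aza] add [heh,xoj,jwgts] -> 13 lines: kko kzc heh xoj jwgts yjssh ycs mfgjz czhgz zqbv eeosj ghs hrk
Hunk 2: at line 6 remove [mfgjz,czhgz] add [eno,axsu] -> 13 lines: kko kzc heh xoj jwgts yjssh ycs eno axsu zqbv eeosj ghs hrk
Hunk 3: at line 7 remove [axsu] add [inpn,tmh,lpmfy] -> 15 lines: kko kzc heh xoj jwgts yjssh ycs eno inpn tmh lpmfy zqbv eeosj ghs hrk
Hunk 4: at line 4 remove [yjssh,ycs] add [jrb] -> 14 lines: kko kzc heh xoj jwgts jrb eno inpn tmh lpmfy zqbv eeosj ghs hrk
Hunk 5: at line 9 remove [lpmfy,zqbv,eeosj] add [ulukm,nuvel,djhu] -> 14 lines: kko kzc heh xoj jwgts jrb eno inpn tmh ulukm nuvel djhu ghs hrk
Hunk 6: at line 2 remove [xoj,jwgts,jrb] add [wsbm,gjppm] -> 13 lines: kko kzc heh wsbm gjppm eno inpn tmh ulukm nuvel djhu ghs hrk
Final line count: 13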